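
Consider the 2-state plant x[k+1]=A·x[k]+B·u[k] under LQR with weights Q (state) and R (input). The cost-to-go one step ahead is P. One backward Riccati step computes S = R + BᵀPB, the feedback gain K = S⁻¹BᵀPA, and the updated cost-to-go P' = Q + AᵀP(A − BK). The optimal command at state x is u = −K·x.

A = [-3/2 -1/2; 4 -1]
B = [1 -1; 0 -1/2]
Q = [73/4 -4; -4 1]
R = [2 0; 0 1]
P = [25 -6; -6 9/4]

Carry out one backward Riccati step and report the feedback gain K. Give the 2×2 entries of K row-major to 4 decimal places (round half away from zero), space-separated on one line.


BᵀP = [25.0000 -6.0000; -22.0000 4.8750]
S = R + BᵀPB = [2 0; 0 1] + [25.0000 -22.0000; -22.0000 19.5625] = [27.0000 -22.0000; -22.0000 20.5625]
BᵀPA = [-61.5000 -6.5000; 52.5000 6.1250]
K = S⁻¹·BᵀPA = [-1.5395 0.0154; 0.9061 0.3143]
A−BK = [0.9456 -0.2011; 4.4530 -0.8428]
AᵀP(A−BK) = [22.0022 -2.8064; -2.8064 0.6747]
P' = Q + AᵀP(A−BK) = [40.2522 -6.8064; -6.8064 1.6747]
tr(P') = 41.9269

-1.5395 0.0154 0.9061 0.3143


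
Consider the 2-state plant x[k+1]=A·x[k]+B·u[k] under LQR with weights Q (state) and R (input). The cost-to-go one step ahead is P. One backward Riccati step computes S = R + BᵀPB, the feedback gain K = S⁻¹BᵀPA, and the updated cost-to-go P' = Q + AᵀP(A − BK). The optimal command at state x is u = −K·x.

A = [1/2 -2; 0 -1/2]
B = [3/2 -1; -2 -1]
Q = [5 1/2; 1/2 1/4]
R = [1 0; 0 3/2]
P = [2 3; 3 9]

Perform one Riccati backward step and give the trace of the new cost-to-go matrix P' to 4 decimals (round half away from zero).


BᵀP = [-3.0000 -13.5000; -5.0000 -12.0000]
S = R + BᵀPB = [1 0; 0 3/2] + [22.5000 16.5000; 16.5000 17.0000] = [23.5000 16.5000; 16.5000 18.5000]
BᵀPA = [-1.5000 12.7500; -2.5000 16.0000]
K = S⁻¹·BᵀPA = [0.0831 -0.1731; -0.2092 1.0192]
A−BK = [0.1662 -0.7212; -0.0431 0.1731]
AᵀP(A−BK) = [0.1015 -0.4615; -0.4615 2.1490]
P' = Q + AᵀP(A−BK) = [5.1015 0.0385; 0.0385 2.3990]
tr(P') = 7.5006

7.5006


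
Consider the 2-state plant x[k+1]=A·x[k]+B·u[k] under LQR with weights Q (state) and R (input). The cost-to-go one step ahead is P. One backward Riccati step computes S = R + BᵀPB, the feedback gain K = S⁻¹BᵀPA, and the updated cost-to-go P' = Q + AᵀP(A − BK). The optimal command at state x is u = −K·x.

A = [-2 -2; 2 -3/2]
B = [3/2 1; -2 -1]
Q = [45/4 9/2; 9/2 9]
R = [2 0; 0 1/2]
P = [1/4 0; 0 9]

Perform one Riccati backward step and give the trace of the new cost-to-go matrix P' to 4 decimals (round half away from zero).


BᵀP = [0.3750 -18.0000; 0.2500 -9.0000]
S = R + BᵀPB = [2 0; 0 1/2] + [36.5625 18.3750; 18.3750 9.2500] = [38.5625 18.3750; 18.3750 9.7500]
BᵀPA = [-36.7500 26.2500; -18.5000 13.0000]
K = S⁻¹·BᵀPA = [-0.4792 0.4450; -0.9943 0.4947]
A−BK = [-0.2869 -3.1622; 0.0473 -0.1153]
AᵀP(A−BK) = [0.9943 -0.4947; -0.4947 3.1379]
P' = Q + AᵀP(A−BK) = [12.2443 4.0053; 4.0053 12.1379]
tr(P') = 24.3822

24.3822


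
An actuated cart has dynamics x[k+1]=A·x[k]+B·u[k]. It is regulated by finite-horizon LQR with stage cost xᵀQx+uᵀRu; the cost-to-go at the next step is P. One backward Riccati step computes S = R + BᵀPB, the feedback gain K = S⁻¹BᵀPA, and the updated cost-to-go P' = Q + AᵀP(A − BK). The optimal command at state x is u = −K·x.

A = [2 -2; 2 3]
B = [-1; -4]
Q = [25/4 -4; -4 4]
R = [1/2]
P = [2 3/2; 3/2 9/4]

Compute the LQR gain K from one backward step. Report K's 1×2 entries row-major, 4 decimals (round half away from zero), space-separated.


-0.7327 -0.3069

BᵀP = [-8.0000 -10.5000]
S = R + BᵀPB = [1/2] + [50.0000] = [50.5000]
BᵀPA = [-37.0000 -15.5000]
K = S⁻¹·BᵀPA = [-0.7327 -0.3069]
A−BK = [1.2673 -2.3069; -0.9307 1.7723]
AᵀP(A−BK) = [1.8911 -2.8564; -2.8564 5.4926]
P' = Q + AᵀP(A−BK) = [8.1411 -6.8564; -6.8564 9.4926]
tr(P') = 17.6337


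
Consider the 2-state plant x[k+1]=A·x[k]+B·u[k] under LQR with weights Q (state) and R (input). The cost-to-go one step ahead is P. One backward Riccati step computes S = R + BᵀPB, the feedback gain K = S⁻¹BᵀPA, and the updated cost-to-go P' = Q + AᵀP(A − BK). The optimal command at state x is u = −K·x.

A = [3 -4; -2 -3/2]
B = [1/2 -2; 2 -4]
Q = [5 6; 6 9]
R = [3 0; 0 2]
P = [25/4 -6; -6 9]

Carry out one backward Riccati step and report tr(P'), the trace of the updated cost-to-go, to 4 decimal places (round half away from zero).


BᵀP = [-8.8750 15.0000; 11.5000 -24.0000]
S = R + BᵀPB = [3 0; 0 2] + [25.5625 -42.2500; -42.2500 73.0000] = [28.5625 -42.2500; -42.2500 75.0000]
BᵀPA = [-56.6250 13.0000; 82.5000 -10.0000]
K = S⁻¹·BᵀPA = [-2.1316 1.5471; -0.1008 0.7382]
A−BK = [3.8642 -3.2972; 1.8600 -1.6414]
AᵀP(A−BK) = [51.8642 -42.2972; -42.2972 35.5199]
P' = Q + AᵀP(A−BK) = [56.8642 -36.2972; -36.2972 44.5199]
tr(P') = 101.3841

101.3841


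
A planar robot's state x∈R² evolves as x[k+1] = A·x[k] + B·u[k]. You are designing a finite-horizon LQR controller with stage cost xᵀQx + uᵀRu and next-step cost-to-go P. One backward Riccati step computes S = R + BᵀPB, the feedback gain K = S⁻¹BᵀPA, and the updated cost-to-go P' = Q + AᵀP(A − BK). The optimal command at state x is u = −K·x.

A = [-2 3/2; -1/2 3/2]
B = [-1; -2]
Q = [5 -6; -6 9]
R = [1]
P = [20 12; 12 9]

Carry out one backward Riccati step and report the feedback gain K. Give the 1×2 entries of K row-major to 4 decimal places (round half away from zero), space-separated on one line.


0.9810 -1.0571

BᵀP = [-44.0000 -30.0000]
S = R + BᵀPB = [1] + [104.0000] = [105.0000]
BᵀPA = [103.0000 -111.0000]
K = S⁻¹·BᵀPA = [0.9810 -1.0571]
A−BK = [-1.0190 0.4429; 1.4619 -0.6143]
AᵀP(A−BK) = [5.2119 -2.8643; -2.8643 1.9071]
P' = Q + AᵀP(A−BK) = [10.2119 -8.8643; -8.8643 10.9071]
tr(P') = 21.1190


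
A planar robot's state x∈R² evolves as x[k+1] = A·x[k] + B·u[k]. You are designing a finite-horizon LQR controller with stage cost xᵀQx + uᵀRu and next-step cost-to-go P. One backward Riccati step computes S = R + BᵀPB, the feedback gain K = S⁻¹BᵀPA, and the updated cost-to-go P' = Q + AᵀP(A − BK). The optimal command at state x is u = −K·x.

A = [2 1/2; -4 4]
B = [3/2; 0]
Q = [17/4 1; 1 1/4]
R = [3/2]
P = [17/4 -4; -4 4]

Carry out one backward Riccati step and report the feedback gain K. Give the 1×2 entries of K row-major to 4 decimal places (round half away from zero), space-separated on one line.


3.3220 -1.8814

BᵀP = [6.3750 -6.0000]
S = R + BᵀPB = [3/2] + [9.5625] = [11.0625]
BᵀPA = [36.7500 -20.8125]
K = S⁻¹·BᵀPA = [3.3220 -1.8814]
A−BK = [-2.9831 3.3220; -4.0000 4.0000]
AᵀP(A−BK) = [22.9153 -14.6102; -14.6102 9.9068]
P' = Q + AᵀP(A−BK) = [27.1653 -13.6102; -13.6102 10.1568]
tr(P') = 37.3220


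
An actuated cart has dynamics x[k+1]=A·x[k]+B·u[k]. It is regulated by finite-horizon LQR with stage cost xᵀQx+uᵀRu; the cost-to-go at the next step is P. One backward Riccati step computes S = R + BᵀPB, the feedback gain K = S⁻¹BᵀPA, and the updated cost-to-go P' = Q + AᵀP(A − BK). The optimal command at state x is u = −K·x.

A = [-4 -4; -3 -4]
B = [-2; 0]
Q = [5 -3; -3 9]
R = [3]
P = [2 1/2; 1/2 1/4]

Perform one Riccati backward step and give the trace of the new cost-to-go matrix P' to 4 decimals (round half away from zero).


43.0682

BᵀP = [-4.0000 -1.0000]
S = R + BᵀPB = [3] + [8.0000] = [11.0000]
BᵀPA = [19.0000 20.0000]
K = S⁻¹·BᵀPA = [1.7273 1.8182]
A−BK = [-0.5455 -0.3636; -3.0000 -4.0000]
AᵀP(A−BK) = [13.4318 14.4545; 14.4545 15.6364]
P' = Q + AᵀP(A−BK) = [18.4318 11.4545; 11.4545 24.6364]
tr(P') = 43.0682


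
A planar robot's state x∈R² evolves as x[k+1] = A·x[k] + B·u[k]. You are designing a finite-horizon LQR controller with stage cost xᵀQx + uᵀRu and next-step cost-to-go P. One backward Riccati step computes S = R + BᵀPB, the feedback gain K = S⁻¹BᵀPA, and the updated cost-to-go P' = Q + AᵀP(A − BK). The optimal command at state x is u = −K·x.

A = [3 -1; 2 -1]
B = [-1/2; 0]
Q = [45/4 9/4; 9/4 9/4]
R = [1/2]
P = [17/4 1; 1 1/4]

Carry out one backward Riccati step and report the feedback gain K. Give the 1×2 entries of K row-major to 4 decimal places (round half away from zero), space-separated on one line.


BᵀP = [-2.1250 -0.5000]
S = R + BᵀPB = [1/2] + [1.0625] = [1.5625]
BᵀPA = [-7.3750 2.6250]
K = S⁻¹·BᵀPA = [-4.7200 1.6800]
A−BK = [0.6400 -0.1600; 2.0000 -1.0000]
AᵀP(A−BK) = [16.4400 -5.8600; -5.8600 2.0900]
P' = Q + AᵀP(A−BK) = [27.6900 -3.6100; -3.6100 4.3400]
tr(P') = 32.0300

-4.7200 1.6800


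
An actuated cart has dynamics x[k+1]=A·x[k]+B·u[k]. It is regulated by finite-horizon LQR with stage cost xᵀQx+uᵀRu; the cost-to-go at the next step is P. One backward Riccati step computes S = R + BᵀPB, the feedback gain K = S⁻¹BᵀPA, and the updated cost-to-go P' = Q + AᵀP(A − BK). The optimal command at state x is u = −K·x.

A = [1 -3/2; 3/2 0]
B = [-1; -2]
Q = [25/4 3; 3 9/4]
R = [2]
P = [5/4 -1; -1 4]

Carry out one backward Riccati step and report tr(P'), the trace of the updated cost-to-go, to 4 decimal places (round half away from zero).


BᵀP = [0.7500 -7.0000]
S = R + BᵀPB = [2] + [13.2500] = [15.2500]
BᵀPA = [-9.7500 -1.1250]
K = S⁻¹·BᵀPA = [-0.6393 -0.0738]
A−BK = [0.3607 -1.5738; 0.2213 -0.1475]
AᵀP(A−BK) = [1.0164 -0.3443; -0.3443 2.7295]
P' = Q + AᵀP(A−BK) = [7.2664 2.6557; 2.6557 4.9795]
tr(P') = 12.2459

12.2459


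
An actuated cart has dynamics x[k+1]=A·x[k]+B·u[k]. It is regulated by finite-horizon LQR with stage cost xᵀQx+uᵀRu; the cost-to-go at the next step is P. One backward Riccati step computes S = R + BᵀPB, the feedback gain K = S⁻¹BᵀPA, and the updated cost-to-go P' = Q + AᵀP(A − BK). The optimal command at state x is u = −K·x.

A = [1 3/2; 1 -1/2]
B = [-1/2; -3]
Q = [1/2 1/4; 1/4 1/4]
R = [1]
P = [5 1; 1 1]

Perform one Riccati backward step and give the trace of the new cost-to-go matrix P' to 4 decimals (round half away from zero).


10.1009

BᵀP = [-5.5000 -3.5000]
S = R + BᵀPB = [1] + [13.2500] = [14.2500]
BᵀPA = [-9.0000 -6.5000]
K = S⁻¹·BᵀPA = [-0.6316 -0.4561]
A−BK = [0.6842 1.2719; -0.8947 -1.8684]
AᵀP(A−BK) = [2.3158 3.8947; 3.8947 7.0351]
P' = Q + AᵀP(A−BK) = [2.8158 4.1447; 4.1447 7.2851]
tr(P') = 10.1009


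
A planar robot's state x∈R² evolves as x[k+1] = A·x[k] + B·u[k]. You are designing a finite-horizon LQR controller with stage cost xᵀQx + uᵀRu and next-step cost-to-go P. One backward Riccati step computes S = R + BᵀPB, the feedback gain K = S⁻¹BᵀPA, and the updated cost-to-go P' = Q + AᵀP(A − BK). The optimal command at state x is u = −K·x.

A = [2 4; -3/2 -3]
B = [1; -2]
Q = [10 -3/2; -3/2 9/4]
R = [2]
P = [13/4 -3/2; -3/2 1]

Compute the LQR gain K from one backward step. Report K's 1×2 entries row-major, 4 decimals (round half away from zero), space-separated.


BᵀP = [6.2500 -3.5000]
S = R + BᵀPB = [2] + [13.2500] = [15.2500]
BᵀPA = [17.7500 35.5000]
K = S⁻¹·BᵀPA = [1.1639 2.3279]
A−BK = [0.8361 1.6721; 0.8279 1.6557]
AᵀP(A−BK) = [3.5902 7.1803; 7.1803 14.3607]
P' = Q + AᵀP(A−BK) = [13.5902 5.6803; 5.6803 16.6107]
tr(P') = 30.2008

1.1639 2.3279


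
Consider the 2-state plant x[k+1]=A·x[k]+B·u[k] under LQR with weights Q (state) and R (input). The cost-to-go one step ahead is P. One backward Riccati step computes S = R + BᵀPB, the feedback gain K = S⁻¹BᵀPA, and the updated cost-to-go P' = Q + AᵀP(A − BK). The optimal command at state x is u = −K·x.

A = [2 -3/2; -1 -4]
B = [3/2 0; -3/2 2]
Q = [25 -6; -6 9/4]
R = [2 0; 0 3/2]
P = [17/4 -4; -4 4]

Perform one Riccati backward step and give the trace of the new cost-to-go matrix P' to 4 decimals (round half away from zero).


30.7217

BᵀP = [12.3750 -12.0000; -8.0000 8.0000]
S = R + BᵀPB = [2 0; 0 3/2] + [36.5625 -24.0000; -24.0000 16.0000] = [38.5625 -24.0000; -24.0000 17.5000]
BᵀPA = [36.7500 29.4375; -24.0000 -20.0000]
K = S⁻¹·BᵀPA = [0.6791 0.3557; -0.4401 -0.6551]
A−BK = [0.9813 -2.0335; 0.8988 -2.1563]
AᵀP(A−BK) = [1.4809 0.4572; 0.4572 1.9908]
P' = Q + AᵀP(A−BK) = [26.4809 -5.5428; -5.5428 4.2408]
tr(P') = 30.7217


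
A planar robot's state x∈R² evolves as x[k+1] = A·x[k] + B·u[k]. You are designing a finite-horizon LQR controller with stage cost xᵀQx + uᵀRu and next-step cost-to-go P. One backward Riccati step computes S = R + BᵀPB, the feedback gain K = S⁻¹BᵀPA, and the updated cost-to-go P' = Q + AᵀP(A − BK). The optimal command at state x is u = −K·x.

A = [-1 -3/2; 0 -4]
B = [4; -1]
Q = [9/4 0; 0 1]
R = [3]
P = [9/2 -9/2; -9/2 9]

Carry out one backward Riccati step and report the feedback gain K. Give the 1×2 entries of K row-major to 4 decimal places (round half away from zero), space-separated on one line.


BᵀP = [22.5000 -27.0000]
S = R + BᵀPB = [3] + [117.0000] = [120.0000]
BᵀPA = [-22.5000 74.2500]
K = S⁻¹·BᵀPA = [-0.1875 0.6188]
A−BK = [-0.2500 -3.9750; -0.1875 -3.3813]
AᵀP(A−BK) = [0.2813 2.6719; 2.6719 54.1828]
P' = Q + AᵀP(A−BK) = [2.5313 2.6719; 2.6719 55.1828]
tr(P') = 57.7141

-0.1875 0.6188


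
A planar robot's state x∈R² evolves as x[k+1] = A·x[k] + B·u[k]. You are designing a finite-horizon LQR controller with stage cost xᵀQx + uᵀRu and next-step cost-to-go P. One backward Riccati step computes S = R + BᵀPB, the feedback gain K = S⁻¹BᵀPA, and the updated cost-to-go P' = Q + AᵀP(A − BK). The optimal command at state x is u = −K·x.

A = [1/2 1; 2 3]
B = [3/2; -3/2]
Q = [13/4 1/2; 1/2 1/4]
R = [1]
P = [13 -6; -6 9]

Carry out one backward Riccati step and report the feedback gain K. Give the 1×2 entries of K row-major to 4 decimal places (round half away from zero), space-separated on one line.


-0.3968 -0.5032

BᵀP = [28.5000 -22.5000]
S = R + BᵀPB = [1] + [76.5000] = [77.5000]
BᵀPA = [-30.7500 -39.0000]
K = S⁻¹·BᵀPA = [-0.3968 -0.5032]
A−BK = [1.0952 1.7548; 1.4048 2.2452]
AᵀP(A−BK) = [15.0492 24.0258; 24.0258 38.3742]
P' = Q + AᵀP(A−BK) = [18.2992 24.5258; 24.5258 38.6242]
tr(P') = 56.9234


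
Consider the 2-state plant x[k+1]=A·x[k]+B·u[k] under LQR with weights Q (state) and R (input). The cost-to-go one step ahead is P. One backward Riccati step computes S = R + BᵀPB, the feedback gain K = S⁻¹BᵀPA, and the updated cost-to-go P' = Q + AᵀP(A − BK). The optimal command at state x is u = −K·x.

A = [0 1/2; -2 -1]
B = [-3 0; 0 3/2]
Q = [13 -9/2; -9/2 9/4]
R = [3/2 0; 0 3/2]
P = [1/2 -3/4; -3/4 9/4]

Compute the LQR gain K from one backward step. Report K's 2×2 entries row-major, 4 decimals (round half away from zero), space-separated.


BᵀP = [-1.5000 2.2500; -1.1250 3.3750]
S = R + BᵀPB = [3/2 0; 0 3/2] + [4.5000 3.3750; 3.3750 5.0625] = [6.0000 3.3750; 3.3750 6.5625]
BᵀPA = [-4.5000 -3.0000; -6.7500 -3.9375]
K = S⁻¹·BᵀPA = [-0.2412 -0.2286; -0.9045 -0.4824]
A−BK = [-0.7236 -0.1859; -0.6432 -0.2764]
AᵀP(A−BK) = [1.8090 0.9648; 0.9648 0.5396]
P' = Q + AᵀP(A−BK) = [14.8090 -3.5352; -3.5352 2.7896]
tr(P') = 17.5986

-0.2412 -0.2286 -0.9045 -0.4824


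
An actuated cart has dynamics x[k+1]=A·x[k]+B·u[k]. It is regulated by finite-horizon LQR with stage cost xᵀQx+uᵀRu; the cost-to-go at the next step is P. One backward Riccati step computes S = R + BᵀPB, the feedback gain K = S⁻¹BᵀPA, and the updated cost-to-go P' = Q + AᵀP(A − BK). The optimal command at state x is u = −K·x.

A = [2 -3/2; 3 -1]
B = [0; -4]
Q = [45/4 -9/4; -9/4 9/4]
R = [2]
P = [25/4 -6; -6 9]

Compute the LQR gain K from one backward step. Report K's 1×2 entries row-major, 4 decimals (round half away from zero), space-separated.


BᵀP = [24.0000 -36.0000]
S = R + BᵀPB = [2] + [144.0000] = [146.0000]
BᵀPA = [-60.0000 0.0000]
K = S⁻¹·BᵀPA = [-0.4110 0.0000]
A−BK = [2.0000 -1.5000; 1.3562 -1.0000]
AᵀP(A−BK) = [9.3425 -6.7500; -6.7500 5.0625]
P' = Q + AᵀP(A−BK) = [20.5925 -9.0000; -9.0000 7.3125]
tr(P') = 27.9050

-0.4110 0.0000


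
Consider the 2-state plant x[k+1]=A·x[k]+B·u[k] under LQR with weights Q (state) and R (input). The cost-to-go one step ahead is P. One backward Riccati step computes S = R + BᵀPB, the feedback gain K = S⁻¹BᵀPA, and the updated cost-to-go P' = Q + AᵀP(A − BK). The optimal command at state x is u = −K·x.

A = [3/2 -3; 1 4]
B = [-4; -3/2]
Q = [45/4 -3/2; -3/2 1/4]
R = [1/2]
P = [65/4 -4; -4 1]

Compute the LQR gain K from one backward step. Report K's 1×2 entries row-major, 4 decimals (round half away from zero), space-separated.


BᵀP = [-59.0000 14.5000]
S = R + BᵀPB = [1/2] + [214.2500] = [214.7500]
BᵀPA = [-74.0000 235.0000]
K = S⁻¹·BᵀPA = [-0.3446 1.0943]
A−BK = [0.1217 1.3772; 0.4831 5.6414]
AᵀP(A−BK) = [0.0631 -0.1471; -0.1471 1.0905]
P' = Q + AᵀP(A−BK) = [11.3131 -1.6471; -1.6471 1.3405]
tr(P') = 12.6536

-0.3446 1.0943


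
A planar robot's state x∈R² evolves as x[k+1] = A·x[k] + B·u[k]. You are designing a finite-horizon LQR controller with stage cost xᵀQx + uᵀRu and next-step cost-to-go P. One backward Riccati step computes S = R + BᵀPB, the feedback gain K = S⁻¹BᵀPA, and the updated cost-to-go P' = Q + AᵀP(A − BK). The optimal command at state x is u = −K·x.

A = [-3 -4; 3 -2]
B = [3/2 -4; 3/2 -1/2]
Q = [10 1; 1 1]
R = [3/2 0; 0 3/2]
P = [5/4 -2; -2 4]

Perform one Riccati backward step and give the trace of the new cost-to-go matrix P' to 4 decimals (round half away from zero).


BᵀP = [-1.1250 3.0000; -4.0000 6.0000]
S = R + BᵀPB = [3/2 0; 0 3/2] + [2.8125 3.0000; 3.0000 13.0000] = [4.3125 3.0000; 3.0000 14.5000]
BᵀPA = [12.3750 -1.5000; 30.0000 4.0000]
K = S⁻¹·BᵀPA = [1.6708 -0.6305; 1.7233 0.4063]
A−BK = [1.3870 -1.4291; 1.3555 -0.8511]
AᵀP(A−BK) = [10.8757 -1.3870; -1.3870 1.4291]
P' = Q + AᵀP(A−BK) = [20.8757 -0.3870; -0.3870 2.4291]
tr(P') = 23.3047

23.3047


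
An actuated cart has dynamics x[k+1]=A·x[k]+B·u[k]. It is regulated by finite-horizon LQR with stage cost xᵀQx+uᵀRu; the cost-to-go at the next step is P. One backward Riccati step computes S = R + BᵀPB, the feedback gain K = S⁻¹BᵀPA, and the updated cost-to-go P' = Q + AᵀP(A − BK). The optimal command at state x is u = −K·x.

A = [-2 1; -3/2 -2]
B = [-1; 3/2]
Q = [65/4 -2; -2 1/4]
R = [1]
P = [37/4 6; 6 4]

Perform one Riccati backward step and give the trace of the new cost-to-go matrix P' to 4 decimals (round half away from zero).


BᵀP = [-0.2500 0.0000]
S = R + BᵀPB = [1] + [0.2500] = [1.2500]
BᵀPA = [0.5000 -0.2500]
K = S⁻¹·BᵀPA = [0.4000 -0.2000]
A−BK = [-1.6000 0.8000; -2.1000 -1.7000]
AᵀP(A−BK) = [81.8000 8.6000; 8.6000 1.2000]
P' = Q + AᵀP(A−BK) = [98.0500 6.6000; 6.6000 1.4500]
tr(P') = 99.5000

99.5000


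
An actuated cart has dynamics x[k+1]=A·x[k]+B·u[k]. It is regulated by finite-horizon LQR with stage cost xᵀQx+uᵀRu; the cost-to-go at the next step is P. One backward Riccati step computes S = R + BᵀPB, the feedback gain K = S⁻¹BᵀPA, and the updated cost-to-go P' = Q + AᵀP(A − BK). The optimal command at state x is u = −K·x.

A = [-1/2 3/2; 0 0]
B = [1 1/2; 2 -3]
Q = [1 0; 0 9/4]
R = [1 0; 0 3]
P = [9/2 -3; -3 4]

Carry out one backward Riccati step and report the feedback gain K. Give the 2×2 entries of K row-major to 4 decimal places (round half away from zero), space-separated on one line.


-0.2367 0.7101 -0.1904 0.5712

BᵀP = [-1.5000 5.0000; 11.2500 -13.5000]
S = R + BᵀPB = [1 0; 0 3] + [8.5000 -15.7500; -15.7500 46.1250] = [9.5000 -15.7500; -15.7500 49.1250]
BᵀPA = [0.7500 -2.2500; -5.6250 16.8750]
K = S⁻¹·BᵀPA = [-0.2367 0.7101; -0.1904 0.5712]
A−BK = [-0.1681 0.5043; -0.0978 0.2933]
AᵀP(A−BK) = [0.2316 -0.6947; -0.6947 2.0840]
P' = Q + AᵀP(A−BK) = [1.2316 -0.6947; -0.6947 4.3340]
tr(P') = 5.5656


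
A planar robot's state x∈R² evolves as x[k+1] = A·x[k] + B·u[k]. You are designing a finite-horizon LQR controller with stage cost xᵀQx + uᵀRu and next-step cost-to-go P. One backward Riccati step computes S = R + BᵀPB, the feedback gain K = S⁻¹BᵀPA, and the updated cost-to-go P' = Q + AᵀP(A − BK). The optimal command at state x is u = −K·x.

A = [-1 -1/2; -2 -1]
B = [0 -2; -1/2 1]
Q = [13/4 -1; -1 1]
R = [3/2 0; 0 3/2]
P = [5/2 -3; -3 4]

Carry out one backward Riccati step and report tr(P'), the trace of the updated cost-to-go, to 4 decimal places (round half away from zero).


5.7500

BᵀP = [1.5000 -2.0000; -8.0000 10.0000]
S = R + BᵀPB = [3/2 0; 0 3/2] + [1.0000 -5.0000; -5.0000 26.0000] = [2.5000 -5.0000; -5.0000 27.5000]
BᵀPA = [2.5000 1.2500; -12.0000 -6.0000]
K = S⁻¹·BᵀPA = [0.2000 0.1000; -0.4000 -0.2000]
A−BK = [-1.8000 -0.9000; -1.5000 -0.7500]
AᵀP(A−BK) = [1.2000 0.6000; 0.6000 0.3000]
P' = Q + AᵀP(A−BK) = [4.4500 -0.4000; -0.4000 1.3000]
tr(P') = 5.7500


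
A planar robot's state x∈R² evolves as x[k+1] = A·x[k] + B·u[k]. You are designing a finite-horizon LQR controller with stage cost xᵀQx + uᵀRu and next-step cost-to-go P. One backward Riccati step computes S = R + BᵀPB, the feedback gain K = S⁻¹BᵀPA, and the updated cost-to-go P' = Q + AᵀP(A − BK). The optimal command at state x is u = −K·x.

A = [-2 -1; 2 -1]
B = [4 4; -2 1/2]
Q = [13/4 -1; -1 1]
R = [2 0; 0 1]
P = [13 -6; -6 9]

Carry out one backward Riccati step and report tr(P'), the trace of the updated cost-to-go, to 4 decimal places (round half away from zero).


6.4748

BᵀP = [64.0000 -42.0000; 49.0000 -19.5000]
S = R + BᵀPB = [2 0; 0 1] + [340.0000 235.0000; 235.0000 186.2500] = [342.0000 235.0000; 235.0000 187.2500]
BᵀPA = [-212.0000 -22.0000; -137.0000 -29.5000]
K = S⁻¹·BᵀPA = [-0.8511 0.3191; 0.3365 -0.5581]
A−BK = [0.0584 -0.0443; 0.1296 -0.0827]
AᵀP(A−BK) = [1.6666 -0.7977; -0.7977 0.5582]
P' = Q + AᵀP(A−BK) = [4.9166 -1.7977; -1.7977 1.5582]
tr(P') = 6.4748


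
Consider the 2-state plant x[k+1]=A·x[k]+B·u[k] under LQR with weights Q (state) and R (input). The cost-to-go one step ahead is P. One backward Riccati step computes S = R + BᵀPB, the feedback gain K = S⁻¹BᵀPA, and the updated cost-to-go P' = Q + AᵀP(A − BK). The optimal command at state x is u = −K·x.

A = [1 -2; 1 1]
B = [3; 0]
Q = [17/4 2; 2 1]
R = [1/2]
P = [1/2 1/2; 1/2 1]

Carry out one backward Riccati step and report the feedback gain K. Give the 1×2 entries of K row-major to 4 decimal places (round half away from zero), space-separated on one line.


0.6000 -0.3000

BᵀP = [1.5000 1.5000]
S = R + BᵀPB = [1/2] + [4.5000] = [5.0000]
BᵀPA = [3.0000 -1.5000]
K = S⁻¹·BᵀPA = [0.6000 -0.3000]
A−BK = [-0.8000 -1.1000; 1.0000 1.0000]
AᵀP(A−BK) = [0.7000 0.4000; 0.4000 0.5500]
P' = Q + AᵀP(A−BK) = [4.9500 2.4000; 2.4000 1.5500]
tr(P') = 6.5000


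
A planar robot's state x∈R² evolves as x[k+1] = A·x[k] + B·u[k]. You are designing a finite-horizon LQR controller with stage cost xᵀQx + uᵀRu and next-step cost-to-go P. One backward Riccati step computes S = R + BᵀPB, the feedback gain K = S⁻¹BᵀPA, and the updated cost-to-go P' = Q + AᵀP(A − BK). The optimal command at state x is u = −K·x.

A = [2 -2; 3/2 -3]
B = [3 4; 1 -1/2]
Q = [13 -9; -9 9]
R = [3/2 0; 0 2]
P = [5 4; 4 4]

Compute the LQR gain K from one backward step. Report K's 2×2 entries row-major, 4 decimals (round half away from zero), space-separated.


0.7565 -1.2463 0.0830 0.1007

BᵀP = [19.0000 16.0000; 18.0000 14.0000]
S = R + BᵀPB = [3/2 0; 0 2] + [73.0000 68.0000; 68.0000 65.0000] = [74.5000 68.0000; 68.0000 67.0000]
BᵀPA = [62.0000 -86.0000; 57.0000 -78.0000]
K = S⁻¹·BᵀPA = [0.7565 -1.2463; 0.0830 0.1007]
A−BK = [-0.6014 1.3361; 0.7850 -1.7034]
AᵀP(A−BK) = [1.3687 -2.4707; -2.4707 4.6748]
P' = Q + AᵀP(A−BK) = [14.3687 -11.4707; -11.4707 13.6748]
tr(P') = 28.0435


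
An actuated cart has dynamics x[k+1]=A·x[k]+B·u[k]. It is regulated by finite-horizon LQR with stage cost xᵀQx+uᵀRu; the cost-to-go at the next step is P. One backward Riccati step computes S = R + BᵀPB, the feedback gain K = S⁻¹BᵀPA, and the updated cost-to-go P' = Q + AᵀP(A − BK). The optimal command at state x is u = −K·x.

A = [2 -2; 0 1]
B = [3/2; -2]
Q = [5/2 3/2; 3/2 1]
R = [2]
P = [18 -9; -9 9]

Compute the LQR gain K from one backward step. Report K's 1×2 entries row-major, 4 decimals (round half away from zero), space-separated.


BᵀP = [45.0000 -31.5000]
S = R + BᵀPB = [2] + [130.5000] = [132.5000]
BᵀPA = [90.0000 -121.5000]
K = S⁻¹·BᵀPA = [0.6792 -0.9170]
A−BK = [0.9811 -0.6245; 1.3585 -0.8340]
AᵀP(A−BK) = [10.8679 -7.4717; -7.4717 5.5868]
P' = Q + AᵀP(A−BK) = [13.3679 -5.9717; -5.9717 6.5868]
tr(P') = 19.9547

0.6792 -0.9170


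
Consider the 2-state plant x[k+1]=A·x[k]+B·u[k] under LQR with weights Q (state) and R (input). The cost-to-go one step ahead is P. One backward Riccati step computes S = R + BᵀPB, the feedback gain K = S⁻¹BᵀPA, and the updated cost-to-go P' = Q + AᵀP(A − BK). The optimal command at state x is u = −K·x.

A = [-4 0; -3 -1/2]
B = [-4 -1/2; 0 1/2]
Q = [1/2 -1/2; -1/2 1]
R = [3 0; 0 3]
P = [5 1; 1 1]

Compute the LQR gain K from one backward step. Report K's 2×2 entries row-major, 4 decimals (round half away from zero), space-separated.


1.1343 0.0299 -0.2687 -0.0597

BᵀP = [-20.0000 -4.0000; -2.0000 0.0000]
S = R + BᵀPB = [3 0; 0 3] + [80.0000 8.0000; 8.0000 1.0000] = [83.0000 8.0000; 8.0000 4.0000]
BᵀPA = [92.0000 2.0000; 8.0000 0.0000]
K = S⁻¹·BᵀPA = [1.1343 0.0299; -0.2687 -0.0597]
A−BK = [0.4030 0.0896; -2.8657 -0.4701]
AᵀP(A−BK) = [10.7910 1.2313; 1.2313 0.1903]
P' = Q + AᵀP(A−BK) = [11.2910 0.7313; 0.7313 1.1903]
tr(P') = 12.4813


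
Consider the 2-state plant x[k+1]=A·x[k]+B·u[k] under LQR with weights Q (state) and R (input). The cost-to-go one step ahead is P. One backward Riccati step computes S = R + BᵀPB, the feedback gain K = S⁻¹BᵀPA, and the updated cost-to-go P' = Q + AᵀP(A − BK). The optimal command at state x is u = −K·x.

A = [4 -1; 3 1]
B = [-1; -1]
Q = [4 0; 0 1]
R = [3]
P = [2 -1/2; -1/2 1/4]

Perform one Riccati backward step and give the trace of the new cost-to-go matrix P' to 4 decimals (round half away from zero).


23.2941

BᵀP = [-1.5000 0.2500]
S = R + BᵀPB = [3] + [1.2500] = [4.2500]
BᵀPA = [-5.2500 1.7500]
K = S⁻¹·BᵀPA = [-1.2353 0.4118]
A−BK = [2.7647 -0.5882; 1.7647 1.4118]
AᵀP(A−BK) = [15.7647 -5.5882; -5.5882 2.5294]
P' = Q + AᵀP(A−BK) = [19.7647 -5.5882; -5.5882 3.5294]
tr(P') = 23.2941


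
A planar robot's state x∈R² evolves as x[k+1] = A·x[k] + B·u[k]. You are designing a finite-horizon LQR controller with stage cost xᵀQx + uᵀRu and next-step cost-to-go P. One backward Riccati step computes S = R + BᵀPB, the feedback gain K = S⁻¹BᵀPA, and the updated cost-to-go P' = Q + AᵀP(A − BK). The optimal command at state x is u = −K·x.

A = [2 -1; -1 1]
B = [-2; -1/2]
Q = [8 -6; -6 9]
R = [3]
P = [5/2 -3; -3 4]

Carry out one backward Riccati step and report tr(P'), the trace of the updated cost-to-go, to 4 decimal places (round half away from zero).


BᵀP = [-3.5000 4.0000]
S = R + BᵀPB = [3] + [5.0000] = [8.0000]
BᵀPA = [-11.0000 7.5000]
K = S⁻¹·BᵀPA = [-1.3750 0.9375]
A−BK = [-0.7500 0.8750; -1.6875 1.4688]
AᵀP(A−BK) = [10.8750 -7.6875; -7.6875 5.4688]
P' = Q + AᵀP(A−BK) = [18.8750 -13.6875; -13.6875 14.4688]
tr(P') = 33.3438

33.3438


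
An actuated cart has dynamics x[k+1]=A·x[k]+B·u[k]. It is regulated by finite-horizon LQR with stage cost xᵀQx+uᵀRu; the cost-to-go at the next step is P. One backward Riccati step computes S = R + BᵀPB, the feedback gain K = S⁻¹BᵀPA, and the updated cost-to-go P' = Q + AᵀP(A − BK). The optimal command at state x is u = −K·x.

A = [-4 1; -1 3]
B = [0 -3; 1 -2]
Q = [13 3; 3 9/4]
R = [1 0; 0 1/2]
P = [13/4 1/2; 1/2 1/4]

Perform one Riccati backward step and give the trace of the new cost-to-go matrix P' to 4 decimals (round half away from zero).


BᵀP = [0.5000 0.2500; -10.7500 -2.0000]
S = R + BᵀPB = [1 0; 0 1/2] + [0.2500 -2.0000; -2.0000 36.2500] = [1.2500 -2.0000; -2.0000 36.7500]
BᵀPA = [-2.2500 1.2500; 45.0000 -16.7500]
K = S⁻¹·BᵀPA = [0.1744 0.2966; 1.2340 -0.4396]
A−BK = [-0.2981 -0.3189; 1.2936 1.8241]
AᵀP(A−BK) = [1.1133 0.2012; 0.2012 0.7653]
P' = Q + AᵀP(A−BK) = [14.1133 3.2012; 3.2012 3.0153]
tr(P') = 17.1285

17.1285


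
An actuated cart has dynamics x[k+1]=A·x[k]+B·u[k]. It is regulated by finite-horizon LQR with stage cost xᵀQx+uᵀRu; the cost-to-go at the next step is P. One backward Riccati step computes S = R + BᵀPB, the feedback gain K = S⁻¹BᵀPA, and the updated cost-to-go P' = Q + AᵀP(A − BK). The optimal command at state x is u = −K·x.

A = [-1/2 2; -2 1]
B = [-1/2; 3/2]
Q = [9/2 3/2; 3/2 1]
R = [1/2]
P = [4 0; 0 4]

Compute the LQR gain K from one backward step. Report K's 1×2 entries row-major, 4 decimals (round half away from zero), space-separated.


BᵀP = [-2.0000 6.0000]
S = R + BᵀPB = [1/2] + [10.0000] = [10.5000]
BᵀPA = [-11.0000 2.0000]
K = S⁻¹·BᵀPA = [-1.0476 0.1905]
A−BK = [-1.0238 2.0952; -0.4286 0.7143]
AᵀP(A−BK) = [5.4762 -9.9048; -9.9048 19.6190]
P' = Q + AᵀP(A−BK) = [9.9762 -8.4048; -8.4048 20.6190]
tr(P') = 30.5952

-1.0476 0.1905


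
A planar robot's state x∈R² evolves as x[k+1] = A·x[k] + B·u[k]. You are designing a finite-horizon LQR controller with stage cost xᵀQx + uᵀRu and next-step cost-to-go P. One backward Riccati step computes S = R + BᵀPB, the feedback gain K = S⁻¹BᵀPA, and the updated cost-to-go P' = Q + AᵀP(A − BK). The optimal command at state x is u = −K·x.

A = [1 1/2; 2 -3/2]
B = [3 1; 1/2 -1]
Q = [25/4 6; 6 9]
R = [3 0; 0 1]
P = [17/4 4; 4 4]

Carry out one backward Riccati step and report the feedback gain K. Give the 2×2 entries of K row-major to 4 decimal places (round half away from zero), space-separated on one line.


BᵀP = [14.7500 14.0000; 0.2500 0.0000]
S = R + BᵀPB = [3 0; 0 1] + [51.2500 0.7500; 0.7500 0.2500] = [54.2500 0.7500; 0.7500 1.2500]
BᵀPA = [42.7500 -13.6250; 0.2500 0.1250]
K = S⁻¹·BᵀPA = [0.7918 -0.2546; -0.2751 0.2528]
A−BK = [-1.1004 1.0112; 1.3290 -1.1199]
AᵀP(A−BK) = [2.4684 -1.0520; -1.0520 0.5613]
P' = Q + AᵀP(A−BK) = [8.7184 4.9480; 4.9480 9.5613]
tr(P') = 18.2797

0.7918 -0.2546 -0.2751 0.2528


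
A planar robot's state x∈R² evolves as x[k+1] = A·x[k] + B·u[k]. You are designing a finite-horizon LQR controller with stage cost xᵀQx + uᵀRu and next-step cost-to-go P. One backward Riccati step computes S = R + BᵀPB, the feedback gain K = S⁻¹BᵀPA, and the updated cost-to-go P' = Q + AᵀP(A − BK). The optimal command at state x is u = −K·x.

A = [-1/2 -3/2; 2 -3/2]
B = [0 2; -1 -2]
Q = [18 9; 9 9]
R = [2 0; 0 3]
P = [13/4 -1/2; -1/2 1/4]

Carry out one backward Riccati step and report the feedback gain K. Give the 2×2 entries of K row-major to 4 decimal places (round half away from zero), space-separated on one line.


-0.1250 0.1250 -0.3125 -0.4375

BᵀP = [0.5000 -0.2500; 7.5000 -1.5000]
S = R + BᵀPB = [2 0; 0 3] + [0.2500 1.5000; 1.5000 18.0000] = [2.2500 1.5000; 1.5000 21.0000]
BᵀPA = [-0.7500 -0.3750; -6.7500 -9.0000]
K = S⁻¹·BᵀPA = [-0.1250 0.1250; -0.3125 -0.4375]
A−BK = [0.1250 -0.6250; 1.2500 -2.2500]
AᵀP(A−BK) = [0.6094 -0.0469; -0.0469 1.7344]
P' = Q + AᵀP(A−BK) = [18.6094 8.9531; 8.9531 10.7344]
tr(P') = 29.3438


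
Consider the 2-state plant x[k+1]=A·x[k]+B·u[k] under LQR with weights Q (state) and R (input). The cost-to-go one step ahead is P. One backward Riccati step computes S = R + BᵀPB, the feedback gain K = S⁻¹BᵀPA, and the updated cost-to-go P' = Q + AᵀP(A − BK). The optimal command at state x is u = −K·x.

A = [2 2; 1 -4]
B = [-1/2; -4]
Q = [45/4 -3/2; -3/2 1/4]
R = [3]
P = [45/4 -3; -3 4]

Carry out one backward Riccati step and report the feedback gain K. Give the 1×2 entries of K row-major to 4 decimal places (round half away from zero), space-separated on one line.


-0.0303 1.2238

BᵀP = [6.3750 -14.5000]
S = R + BᵀPB = [3] + [54.8125] = [57.8125]
BᵀPA = [-1.7500 70.7500]
K = S⁻¹·BᵀPA = [-0.0303 1.2238]
A−BK = [1.9849 2.6119; 0.8789 0.8951]
AᵀP(A−BK) = [36.9470 49.1416; 49.1416 70.4173]
P' = Q + AᵀP(A−BK) = [48.1970 47.6416; 47.6416 70.6673]
tr(P') = 118.8643


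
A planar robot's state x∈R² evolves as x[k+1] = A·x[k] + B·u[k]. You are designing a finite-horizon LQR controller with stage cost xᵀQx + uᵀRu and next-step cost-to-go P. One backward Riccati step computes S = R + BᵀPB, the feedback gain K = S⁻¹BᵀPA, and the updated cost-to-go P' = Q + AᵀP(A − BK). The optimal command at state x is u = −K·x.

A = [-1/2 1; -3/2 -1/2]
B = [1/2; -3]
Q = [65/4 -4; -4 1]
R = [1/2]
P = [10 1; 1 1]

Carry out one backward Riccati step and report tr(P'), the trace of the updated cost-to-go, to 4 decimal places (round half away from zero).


BᵀP = [2.0000 -2.5000]
S = R + BᵀPB = [1/2] + [8.5000] = [9.0000]
BᵀPA = [2.7500 3.2500]
K = S⁻¹·BᵀPA = [0.3056 0.3611]
A−BK = [-0.6528 0.8194; -0.5833 0.5833]
AᵀP(A−BK) = [5.4097 -6.4931; -6.4931 8.0764]
P' = Q + AᵀP(A−BK) = [21.6597 -10.4931; -10.4931 9.0764]
tr(P') = 30.7361

30.7361


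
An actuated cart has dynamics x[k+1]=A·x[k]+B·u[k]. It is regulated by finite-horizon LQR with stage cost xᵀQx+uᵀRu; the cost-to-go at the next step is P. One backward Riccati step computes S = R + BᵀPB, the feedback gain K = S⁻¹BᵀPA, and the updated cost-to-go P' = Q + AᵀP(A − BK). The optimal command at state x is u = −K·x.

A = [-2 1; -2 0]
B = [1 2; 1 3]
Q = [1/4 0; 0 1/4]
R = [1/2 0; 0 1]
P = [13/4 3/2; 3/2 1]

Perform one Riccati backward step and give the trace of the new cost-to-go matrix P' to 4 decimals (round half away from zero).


BᵀP = [4.7500 2.5000; 11.0000 6.0000]
S = R + BᵀPB = [1/2 0; 0 1] + [7.2500 17.0000; 17.0000 40.0000] = [7.7500 17.0000; 17.0000 41.0000]
BᵀPA = [-14.5000 4.7500; -34.0000 11.0000]
K = S⁻¹·BᵀPA = [-0.5739 0.2696; -0.5913 0.1565]
A−BK = [-0.2435 0.4174; 0.3478 -0.7391]
AᵀP(A−BK) = [0.5739 -0.2696; -0.2696 0.2478]
P' = Q + AᵀP(A−BK) = [0.8239 -0.2696; -0.2696 0.4978]
tr(P') = 1.3217

1.3217


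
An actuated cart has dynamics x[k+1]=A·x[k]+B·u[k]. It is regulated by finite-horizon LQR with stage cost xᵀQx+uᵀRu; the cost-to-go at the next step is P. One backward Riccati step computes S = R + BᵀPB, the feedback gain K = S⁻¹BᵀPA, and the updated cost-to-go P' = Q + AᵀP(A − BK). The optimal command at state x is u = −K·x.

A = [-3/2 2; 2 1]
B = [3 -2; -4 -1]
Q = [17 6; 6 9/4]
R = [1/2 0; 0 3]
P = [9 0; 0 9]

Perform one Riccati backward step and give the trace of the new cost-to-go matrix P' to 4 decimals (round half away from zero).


BᵀP = [27.0000 -36.0000; -18.0000 -9.0000]
S = R + BᵀPB = [1/2 0; 0 3] + [225.0000 -18.0000; -18.0000 45.0000] = [225.5000 -18.0000; -18.0000 48.0000]
BᵀPA = [-112.5000 18.0000; 9.0000 -45.0000]
K = S⁻¹·BᵀPA = [-0.4989 0.0051; 0.0004 -0.9356]
A−BK = [-0.0026 0.1134; 0.0050 0.0850]
AᵀP(A−BK) = [0.1247 -0.0013; -0.0013 2.8067]
P' = Q + AᵀP(A−BK) = [17.1247 5.9987; 5.9987 5.0567]
tr(P') = 22.1814

22.1814


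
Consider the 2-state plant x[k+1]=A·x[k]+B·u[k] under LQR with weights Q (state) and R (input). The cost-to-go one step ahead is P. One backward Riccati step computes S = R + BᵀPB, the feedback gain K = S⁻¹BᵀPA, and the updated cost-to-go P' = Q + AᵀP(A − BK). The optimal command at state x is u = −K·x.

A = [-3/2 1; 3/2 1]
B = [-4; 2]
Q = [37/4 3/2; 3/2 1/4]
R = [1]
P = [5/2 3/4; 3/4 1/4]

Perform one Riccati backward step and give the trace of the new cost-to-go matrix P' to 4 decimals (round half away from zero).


BᵀP = [-8.5000 -2.5000]
S = R + BᵀPB = [1] + [29.0000] = [30.0000]
BᵀPA = [9.0000 -11.0000]
K = S⁻¹·BᵀPA = [0.3000 -0.3667]
A−BK = [-0.3000 -0.4667; 0.9000 1.7333]
AᵀP(A−BK) = [0.1125 -0.0750; -0.0750 0.2167]
P' = Q + AᵀP(A−BK) = [9.3625 1.4250; 1.4250 0.4667]
tr(P') = 9.8292

9.8292


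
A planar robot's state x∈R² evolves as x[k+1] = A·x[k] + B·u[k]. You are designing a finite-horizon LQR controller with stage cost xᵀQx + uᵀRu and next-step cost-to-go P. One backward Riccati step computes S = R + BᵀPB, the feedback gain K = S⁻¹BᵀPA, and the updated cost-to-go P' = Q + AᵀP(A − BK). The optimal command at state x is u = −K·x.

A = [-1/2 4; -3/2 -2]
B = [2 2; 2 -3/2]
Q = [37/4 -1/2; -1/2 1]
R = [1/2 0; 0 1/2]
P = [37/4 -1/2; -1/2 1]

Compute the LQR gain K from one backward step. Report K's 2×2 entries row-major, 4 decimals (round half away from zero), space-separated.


-0.5019 0.3327 0.2559 1.6574

BᵀP = [17.5000 1.0000; 19.2500 -2.5000]
S = R + BᵀPB = [1/2 0; 0 1/2] + [37.0000 33.5000; 33.5000 42.2500] = [37.5000 33.5000; 33.5000 42.7500]
BᵀPA = [-10.2500 68.0000; -5.8750 82.0000]
K = S⁻¹·BᵀPA = [-0.5019 0.3327; 0.2559 1.6574]
A−BK = [-0.0079 0.0198; -0.1122 -0.1794]
AᵀP(A−BK) = [0.1710 0.1476; 0.1476 1.4682]
P' = Q + AᵀP(A−BK) = [9.4210 -0.3524; -0.3524 2.4682]
tr(P') = 11.8892


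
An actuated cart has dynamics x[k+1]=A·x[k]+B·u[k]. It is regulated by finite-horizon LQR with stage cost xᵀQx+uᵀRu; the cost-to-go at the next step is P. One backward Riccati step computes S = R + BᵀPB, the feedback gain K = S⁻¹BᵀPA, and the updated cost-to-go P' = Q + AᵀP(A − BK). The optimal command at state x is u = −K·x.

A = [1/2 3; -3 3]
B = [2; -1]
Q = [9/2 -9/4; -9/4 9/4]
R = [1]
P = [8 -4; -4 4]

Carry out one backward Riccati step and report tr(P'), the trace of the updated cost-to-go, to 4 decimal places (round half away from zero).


41.9575

BᵀP = [20.0000 -12.0000]
S = R + BᵀPB = [1] + [52.0000] = [53.0000]
BᵀPA = [46.0000 24.0000]
K = S⁻¹·BᵀPA = [0.8679 0.4528]
A−BK = [-1.2358 2.0943; -2.1321 3.4528]
AᵀP(A−BK) = [10.0755 -14.8302; -14.8302 25.1321]
P' = Q + AᵀP(A−BK) = [14.5755 -17.0802; -17.0802 27.3821]
tr(P') = 41.9575


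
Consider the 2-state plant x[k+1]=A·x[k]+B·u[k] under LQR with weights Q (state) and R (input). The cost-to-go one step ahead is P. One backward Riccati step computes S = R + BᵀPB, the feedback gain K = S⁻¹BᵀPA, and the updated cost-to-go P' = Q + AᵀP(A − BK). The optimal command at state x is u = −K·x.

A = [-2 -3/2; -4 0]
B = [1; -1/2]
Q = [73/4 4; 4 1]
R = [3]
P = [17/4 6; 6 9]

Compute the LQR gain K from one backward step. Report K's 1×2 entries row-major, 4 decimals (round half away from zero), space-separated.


BᵀP = [1.2500 1.5000]
S = R + BᵀPB = [3] + [0.5000] = [3.5000]
BᵀPA = [-8.5000 -1.8750]
K = S⁻¹·BᵀPA = [-2.4286 -0.5357]
A−BK = [0.4286 -0.9643; -5.2143 -0.2679]
AᵀP(A−BK) = [236.3571 44.1964; 44.1964 8.5580]
P' = Q + AᵀP(A−BK) = [254.6071 48.1964; 48.1964 9.5580]
tr(P') = 264.1652

-2.4286 -0.5357


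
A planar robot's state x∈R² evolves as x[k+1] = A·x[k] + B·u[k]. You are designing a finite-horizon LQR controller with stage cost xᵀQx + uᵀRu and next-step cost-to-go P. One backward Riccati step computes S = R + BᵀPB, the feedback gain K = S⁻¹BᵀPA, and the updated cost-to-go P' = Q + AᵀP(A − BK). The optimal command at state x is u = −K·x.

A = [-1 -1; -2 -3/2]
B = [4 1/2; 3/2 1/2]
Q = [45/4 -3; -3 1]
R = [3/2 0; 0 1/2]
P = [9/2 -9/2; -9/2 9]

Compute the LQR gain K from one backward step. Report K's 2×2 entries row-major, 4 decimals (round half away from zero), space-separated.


0.2167 0.0767 -3.2194 -2.2361

BᵀP = [11.2500 -4.5000; 0.0000 2.2500]
S = R + BᵀPB = [3/2 0; 0 1/2] + [38.2500 3.3750; 3.3750 1.1250] = [39.7500 3.3750; 3.3750 1.6250]
BᵀPA = [-2.2500 -4.5000; -4.5000 -3.3750]
K = S⁻¹·BᵀPA = [0.2167 0.0767; -3.2194 -2.2361]
A−BK = [-0.2573 -0.1885; -0.7154 -0.4969]
AᵀP(A−BK) = [8.5004 5.8599; 5.8599 4.0480]
P' = Q + AᵀP(A−BK) = [19.7504 2.8599; 2.8599 5.0480]
tr(P') = 24.7985


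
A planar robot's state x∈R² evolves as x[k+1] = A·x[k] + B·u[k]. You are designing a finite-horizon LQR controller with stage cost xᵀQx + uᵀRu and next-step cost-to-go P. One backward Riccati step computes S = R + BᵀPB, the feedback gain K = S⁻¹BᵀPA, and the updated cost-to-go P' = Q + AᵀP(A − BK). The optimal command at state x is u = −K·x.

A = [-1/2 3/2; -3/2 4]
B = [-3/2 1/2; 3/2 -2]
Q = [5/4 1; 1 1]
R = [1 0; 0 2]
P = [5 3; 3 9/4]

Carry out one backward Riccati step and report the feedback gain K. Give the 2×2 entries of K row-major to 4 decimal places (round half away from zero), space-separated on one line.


BᵀP = [-3.0000 -1.1250; -3.5000 -3.0000]
S = R + BᵀPB = [1 0; 0 2] + [2.8125 0.7500; 0.7500 4.2500] = [3.8125 0.7500; 0.7500 6.2500]
BᵀPA = [3.1875 -9.0000; 6.2500 -17.2500]
K = S⁻¹·BᵀPA = [0.6548 -1.8617; 0.9214 -2.5366]
A−BK = [0.0215 -0.0242; -0.6394 1.7193]
AᵀP(A−BK) = [2.9664 -8.2122; -8.2122 22.7388]
P' = Q + AᵀP(A−BK) = [4.2164 -7.2122; -7.2122 23.7388]
tr(P') = 27.9552

0.6548 -1.8617 0.9214 -2.5366
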